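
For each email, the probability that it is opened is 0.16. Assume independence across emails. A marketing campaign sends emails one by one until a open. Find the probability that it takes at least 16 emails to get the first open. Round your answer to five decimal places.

0.07315

Y = number of emails to the first success; geometric, p = 0.16.
P(Y > 15) = P(first 15 all fail) = (1−p)^15 = 0.0731458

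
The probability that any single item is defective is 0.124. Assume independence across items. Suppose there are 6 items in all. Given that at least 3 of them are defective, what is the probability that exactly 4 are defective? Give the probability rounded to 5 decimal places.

X ~ Binomial(6, 0.124). Want P(X=4 | X≥3) = P(X=4) / P(X≥3).
P(X=4) = C(6,4)·0.124^4·0.876^2 = 0.0027214
P(X≥3) = 1 − 0.4518816 − 0.3837898 − 0.1358160 = 0.0285126
Ratio = 0.0027214 / 0.0285126 = 0.0954443

0.09544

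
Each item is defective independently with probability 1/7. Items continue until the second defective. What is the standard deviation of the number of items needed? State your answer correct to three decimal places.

Y = total items until the second success; negative binomial with r=2, p=0.142857.
SD(Y) = √[r(1−p)/p²] = √(84.00000) = 9.16515

9.165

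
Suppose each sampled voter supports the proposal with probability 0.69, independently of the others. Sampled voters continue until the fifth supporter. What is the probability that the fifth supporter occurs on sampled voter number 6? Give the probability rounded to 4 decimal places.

0.2424

Y = trial on which the fifth success occurs; negative binomial, r=5, p=0.69.
P(Y=6) = C(5,4) · p^5 · (1−p)^1
= 5 · 0.1564 · 0.31 = 0.242425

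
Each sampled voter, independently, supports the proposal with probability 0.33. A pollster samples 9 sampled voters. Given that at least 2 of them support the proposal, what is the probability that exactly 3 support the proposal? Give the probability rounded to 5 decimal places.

0.32043

X ~ Binomial(9, 0.33). Want P(X=3 | X≥2) = P(X=3) / P(X≥2).
P(X=3) = C(9,3)·0.33^3·0.67^6 = 0.2730674
P(X≥2) = 1 − 0.0272065 − 0.1206021 = 0.8521914
Ratio = 0.2730674 / 0.8521914 = 0.3204297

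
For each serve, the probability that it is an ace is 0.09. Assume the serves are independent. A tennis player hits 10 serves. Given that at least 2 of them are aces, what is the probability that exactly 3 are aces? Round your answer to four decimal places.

0.2005

X ~ Binomial(10, 0.09). Want P(X=3 | X≥2) = P(X=3) / P(X≥2).
P(X=3) = C(10,3)·0.09^3·0.91^7 = 0.045206
P(X≥2) = 1 − 0.389416 − 0.385137 = 0.225447
Ratio = 0.045206 / 0.225447 = 0.200518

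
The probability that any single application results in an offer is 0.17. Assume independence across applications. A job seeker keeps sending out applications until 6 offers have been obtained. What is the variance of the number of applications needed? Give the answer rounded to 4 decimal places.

Y = total applications until the sixth success; negative binomial with r=6, p=0.17.
Var(Y) = r(1−p)/p² = 6·0.83 / 0.17² = 172.318339

172.3183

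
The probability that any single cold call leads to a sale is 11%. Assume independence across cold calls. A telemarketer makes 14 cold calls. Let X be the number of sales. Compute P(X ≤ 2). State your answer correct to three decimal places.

0.806

X ~ Binomial(14, 0.11); P(X ≤ 2) = Σ C(14,k) p^k (1−p)^(14−k) over k:
  k=0: C(14,0)·0.11^0·0.89^14 = 0.19564
  k=1: C(14,1)·0.11^1·0.89^13 = 0.33853
  k=2: C(14,2)·0.11^2·0.89^12 = 0.27196
Total = 0.80613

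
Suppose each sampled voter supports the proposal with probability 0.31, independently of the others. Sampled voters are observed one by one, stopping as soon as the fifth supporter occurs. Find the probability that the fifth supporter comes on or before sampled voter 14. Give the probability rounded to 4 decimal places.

Finishing within 14 sampled voters ⇔ at least 5 successes in the first 14. With X ~ Binomial(14, 0.31), P(Y ≤ 14) = 1 − P(X ≤ 4).
  k=0: C(14,0)·0.31^0·0.69^14 = 0.005545
  k=1: C(14,1)·0.31^1·0.69^13 = 0.034876
  k=2: C(14,2)·0.31^2·0.69^12 = 0.101848
  k=3: C(14,3)·0.31^3·0.69^11 = 0.183032
  k=4: C(14,4)·0.31^4·0.69^10 = 0.226137
1 − 0.551438 = 0.448562

0.4486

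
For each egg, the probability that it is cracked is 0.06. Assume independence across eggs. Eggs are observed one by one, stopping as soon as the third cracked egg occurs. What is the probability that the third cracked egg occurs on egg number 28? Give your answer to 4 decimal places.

0.0161

Y = trial on which the third success occurs; negative binomial, r=3, p=0.06.
P(Y=28) = C(27,2) · p^3 · (1−p)^25
= 351 · 0.000216 · 0.21291 = 0.016142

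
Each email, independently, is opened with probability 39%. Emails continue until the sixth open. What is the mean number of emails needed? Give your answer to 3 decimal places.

15.385

Y = total emails until the sixth success; negative binomial with r=6, p=0.39.
E[Y] = r / p = 6 / 0.39 = 15.38462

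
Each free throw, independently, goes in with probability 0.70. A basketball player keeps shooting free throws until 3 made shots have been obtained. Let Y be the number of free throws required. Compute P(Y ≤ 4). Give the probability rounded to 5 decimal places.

Finishing within 4 free throws ⇔ at least 3 successes in the first 4. With X ~ Binomial(4, 0.70), P(Y ≤ 4) = 1 − P(X ≤ 2).
  k=0: C(4,0)·0.70^0·0.30^4 = 0.0081000
  k=1: C(4,1)·0.70^1·0.30^3 = 0.0756000
  k=2: C(4,2)·0.70^2·0.30^2 = 0.2646000
1 − 0.3483000 = 0.6517000

0.65170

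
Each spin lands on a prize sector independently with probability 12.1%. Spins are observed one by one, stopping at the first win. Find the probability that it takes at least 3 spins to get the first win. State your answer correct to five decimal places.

Y = number of spins to the first success; geometric, p = 0.121.
P(Y > 2) = P(first 2 all fail) = (1−p)^2 = 0.7726410

0.77264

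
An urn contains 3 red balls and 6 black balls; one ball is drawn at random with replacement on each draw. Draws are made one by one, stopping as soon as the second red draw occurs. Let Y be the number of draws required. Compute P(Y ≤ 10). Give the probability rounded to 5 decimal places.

0.89595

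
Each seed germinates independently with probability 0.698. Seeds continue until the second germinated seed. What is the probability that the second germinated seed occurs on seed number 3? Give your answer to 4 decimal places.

0.2943

Y = trial on which the second success occurs; negative binomial, r=2, p=0.698.
P(Y=3) = C(2,1) · p^2 · (1−p)^1
= 2 · 0.4872 · 0.302 = 0.294271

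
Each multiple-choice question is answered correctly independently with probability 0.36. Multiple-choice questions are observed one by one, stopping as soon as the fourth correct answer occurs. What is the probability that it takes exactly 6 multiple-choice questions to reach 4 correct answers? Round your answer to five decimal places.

Y = trial on which the fourth success occurs; negative binomial, r=4, p=0.36.
P(Y=6) = C(5,3) · p^4 · (1−p)^2
= 10 · 0.016796 · 0.4096 = 0.0687971

0.06880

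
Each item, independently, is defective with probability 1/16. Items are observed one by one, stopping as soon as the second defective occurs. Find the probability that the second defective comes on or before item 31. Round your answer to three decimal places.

Finishing within 31 items ⇔ at least 2 successes in the first 31. With X ~ Binomial(31, 0.0625), P(Y ≤ 31) = 1 − P(X ≤ 1).
  k=0: C(31,0)·0.0625^0·0.9375^31 = 0.13524
  k=1: C(31,1)·0.0625^1·0.9375^30 = 0.27950
1 − 0.41474 = 0.58526

0.585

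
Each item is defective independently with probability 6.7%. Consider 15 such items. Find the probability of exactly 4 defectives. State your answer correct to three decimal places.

0.013

X ~ Binomial(n=15, p=0.067).
P(X=4) = C(15,4) · p^4 · (1−p)^11
= 1365 · 2.0151e-05 · 0.46634 = 0.01283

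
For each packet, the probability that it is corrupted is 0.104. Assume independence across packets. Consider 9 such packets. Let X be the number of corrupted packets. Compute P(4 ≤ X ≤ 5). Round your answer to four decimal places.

X ~ Binomial(9, 0.104); P(4 ≤ X ≤ 5) = Σ C(9,k) p^k (1−p)^(9−k) over k:
  k=4: C(9,4)·0.104^4·0.896^5 = 0.008512
  k=5: C(9,5)·0.104^5·0.896^4 = 0.000988
Total = 0.009500

0.0095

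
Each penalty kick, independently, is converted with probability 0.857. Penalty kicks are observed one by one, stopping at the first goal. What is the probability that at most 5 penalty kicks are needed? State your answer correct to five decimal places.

Y = number of penalty kicks to the first success; geometric, p = 0.857.
P(Y ≤ 5) = 1 − (1−p)^5 = 1 − 0.0000598 = 0.9999402

0.99994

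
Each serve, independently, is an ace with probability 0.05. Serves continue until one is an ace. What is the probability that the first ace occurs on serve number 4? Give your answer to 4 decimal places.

Geometric (trials to first success), p = 0.05.
P(Y = 4) = (1−p)^3 · p = 0.85737 · 0.05 = 0.042869

0.0429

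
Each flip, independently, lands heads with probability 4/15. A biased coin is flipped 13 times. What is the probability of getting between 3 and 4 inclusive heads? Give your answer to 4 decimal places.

X ~ Binomial(13, 0.266667); P(3 ≤ X ≤ 4) = Σ C(13,k) p^k (1−p)^(13−k) over k:
  k=3: C(13,3)·0.266667^3·0.733333^10 = 0.243942
  k=4: C(13,4)·0.266667^4·0.733333^9 = 0.221765
Total = 0.465707

0.4657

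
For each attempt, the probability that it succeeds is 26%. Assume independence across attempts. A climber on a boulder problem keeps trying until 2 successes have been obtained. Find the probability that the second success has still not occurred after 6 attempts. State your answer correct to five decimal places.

0.51037

Needing more than 6 attempts ⇔ fewer than 2 successes in the first 6. With X ~ Binomial(6, 0.26), P(Y > 6) = P(X ≤ 1).
  k=0: C(6,0)·0.26^0·0.74^6 = 0.1642065
  k=1: C(6,1)·0.26^1·0.74^5 = 0.3461650
P(X ≤ 1) = 0.5103715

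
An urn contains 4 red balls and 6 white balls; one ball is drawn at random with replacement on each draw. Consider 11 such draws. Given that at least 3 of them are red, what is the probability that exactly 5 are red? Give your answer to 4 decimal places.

X ~ Binomial(11, 0.40). Want P(X=5 | X≥3) = P(X=5) / P(X≥3).
P(X=5) = C(11,5)·0.40^5·0.60^6 = 0.220724
P(X≥3) = 1 − 0.003628 − 0.026605 − 0.088684 = 0.881083
Ratio = 0.220724 / 0.881083 = 0.250514

0.2505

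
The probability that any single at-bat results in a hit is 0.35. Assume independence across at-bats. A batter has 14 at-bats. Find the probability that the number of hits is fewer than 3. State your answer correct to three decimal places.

0.084

X ~ Binomial(14, 0.35); P(X ≤ 2) = Σ C(14,k) p^k (1−p)^(14−k) over k:
  k=0: C(14,0)·0.35^0·0.65^14 = 0.00240
  k=1: C(14,1)·0.35^1·0.65^13 = 0.01812
  k=2: C(14,2)·0.35^2·0.65^12 = 0.06341
Total = 0.08393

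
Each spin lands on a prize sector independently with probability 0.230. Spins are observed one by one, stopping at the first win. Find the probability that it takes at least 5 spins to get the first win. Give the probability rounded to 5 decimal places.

0.35153

Y = number of spins to the first success; geometric, p = 0.23.
P(Y > 4) = P(first 4 all fail) = (1−p)^4 = 0.3515304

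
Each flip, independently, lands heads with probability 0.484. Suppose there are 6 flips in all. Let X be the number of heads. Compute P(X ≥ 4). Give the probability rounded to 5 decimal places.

0.31425

X ~ Binomial(6, 0.484); P(X ≥ 4) = Σ C(6,k) p^k (1−p)^(6−k) over k:
  k=4: C(6,4)·0.484^4·0.516^2 = 0.2191655
  k=5: C(6,5)·0.484^5·0.516^1 = 0.0822295
  k=6: C(6,6)·0.484^6·0.516^0 = 0.0128550
Total = 0.3142500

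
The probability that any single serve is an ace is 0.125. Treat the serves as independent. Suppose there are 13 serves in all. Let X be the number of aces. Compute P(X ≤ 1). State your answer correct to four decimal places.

X ~ Binomial(13, 0.125); P(X ≤ 1) = Σ C(13,k) p^k (1−p)^(13−k) over k:
  k=0: C(13,0)·0.125^0·0.875^13 = 0.176240
  k=1: C(13,1)·0.125^1·0.875^12 = 0.327303
Total = 0.503543

0.5035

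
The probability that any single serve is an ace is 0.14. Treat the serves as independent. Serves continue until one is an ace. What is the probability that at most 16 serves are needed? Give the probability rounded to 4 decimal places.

0.9105

Y = number of serves to the first success; geometric, p = 0.14.
P(Y ≤ 16) = 1 − (1−p)^16 = 1 − 0.089531 = 0.910469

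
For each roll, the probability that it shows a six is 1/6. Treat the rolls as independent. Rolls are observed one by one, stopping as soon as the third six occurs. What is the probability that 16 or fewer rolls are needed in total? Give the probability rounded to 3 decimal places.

Finishing within 16 rolls ⇔ at least 3 successes in the first 16. With X ~ Binomial(16, 0.166667), P(Y ≤ 16) = 1 − P(X ≤ 2).
  k=0: C(16,0)·0.166667^0·0.833333^16 = 0.05409
  k=1: C(16,1)·0.166667^1·0.833333^15 = 0.17308
  k=2: C(16,2)·0.166667^2·0.833333^14 = 0.25962
1 − 0.48679 = 0.51321

0.513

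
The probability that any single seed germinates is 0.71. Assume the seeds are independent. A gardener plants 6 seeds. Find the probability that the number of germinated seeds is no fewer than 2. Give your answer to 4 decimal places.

0.9907

X ~ Binomial(6, 0.71); P(X ≥ 2) = Σ C(6,k) p^k (1−p)^(6−k) over k:
  k=2: C(6,2)·0.71^2·0.29^4 = 0.053481
  k=3: C(6,3)·0.71^3·0.29^3 = 0.174582
  k=4: C(6,4)·0.71^4·0.29^2 = 0.320568
  k=5: C(6,5)·0.71^5·0.29^1 = 0.313936
  k=6: C(6,6)·0.71^6·0.29^0 = 0.128100
Total = 0.990667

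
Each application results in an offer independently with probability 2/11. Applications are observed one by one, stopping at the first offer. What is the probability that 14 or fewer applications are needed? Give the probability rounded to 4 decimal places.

Y = number of applications to the first success; geometric, p = 0.181818.
P(Y ≤ 14) = 1 − (1−p)^14 = 1 − 0.060242 = 0.939758

0.9398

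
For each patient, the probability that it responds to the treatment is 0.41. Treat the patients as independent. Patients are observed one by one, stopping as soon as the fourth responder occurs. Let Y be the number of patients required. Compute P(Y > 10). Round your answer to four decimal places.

0.3575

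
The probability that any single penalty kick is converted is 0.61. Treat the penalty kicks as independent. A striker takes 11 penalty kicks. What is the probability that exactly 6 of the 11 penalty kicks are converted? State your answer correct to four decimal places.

0.2148

X ~ Binomial(n=11, p=0.61).
P(X=6) = C(11,6) · p^6 · (1−p)^5
= 462 · 0.05152 · 0.0090224 = 0.214755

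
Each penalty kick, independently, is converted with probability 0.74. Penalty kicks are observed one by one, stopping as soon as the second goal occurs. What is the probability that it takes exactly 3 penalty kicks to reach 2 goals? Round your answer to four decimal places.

Y = trial on which the second success occurs; negative binomial, r=2, p=0.74.
P(Y=3) = C(2,1) · p^2 · (1−p)^1
= 2 · 0.5476 · 0.26 = 0.284752

0.2848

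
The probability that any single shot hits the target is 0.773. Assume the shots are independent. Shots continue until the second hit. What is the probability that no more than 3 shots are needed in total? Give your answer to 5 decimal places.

Finishing within 3 shots ⇔ at least 2 successes in the first 3. With X ~ Binomial(3, 0.773), P(Y ≤ 3) = 1 − P(X ≤ 1).
  k=0: C(3,0)·0.773^0·0.227^3 = 0.0116971
  k=1: C(3,1)·0.773^1·0.227^2 = 0.1194958
1 − 0.1311928 = 0.8688072

0.86881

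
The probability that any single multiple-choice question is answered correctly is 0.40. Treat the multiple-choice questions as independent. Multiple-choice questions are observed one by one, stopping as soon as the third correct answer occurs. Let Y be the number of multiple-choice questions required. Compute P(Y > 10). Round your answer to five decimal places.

0.16729

Needing more than 10 multiple-choice questions ⇔ fewer than 3 successes in the first 10. With X ~ Binomial(10, 0.40), P(Y > 10) = P(X ≤ 2).
  k=0: C(10,0)·0.40^0·0.60^10 = 0.0060466
  k=1: C(10,1)·0.40^1·0.60^9 = 0.0403108
  k=2: C(10,2)·0.40^2·0.60^8 = 0.1209324
P(X ≤ 2) = 0.1672898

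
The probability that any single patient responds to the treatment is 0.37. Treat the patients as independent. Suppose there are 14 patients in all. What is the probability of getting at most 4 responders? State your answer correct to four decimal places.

0.3622

X ~ Binomial(14, 0.37); P(X ≤ 4) = Σ C(14,k) p^k (1−p)^(14−k) over k:
  k=0: C(14,0)·0.37^0·0.63^14 = 0.001552
  k=1: C(14,1)·0.37^1·0.63^13 = 0.012757
  k=2: C(14,2)·0.37^2·0.63^12 = 0.048700
  k=3: C(14,3)·0.37^3·0.63^11 = 0.114407
  k=4: C(14,4)·0.37^4·0.63^10 = 0.184776
Total = 0.362192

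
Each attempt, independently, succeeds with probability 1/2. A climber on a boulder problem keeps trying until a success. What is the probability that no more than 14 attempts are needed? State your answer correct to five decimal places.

0.99994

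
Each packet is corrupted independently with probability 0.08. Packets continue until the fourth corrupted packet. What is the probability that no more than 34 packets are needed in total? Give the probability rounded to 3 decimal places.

Finishing within 34 packets ⇔ at least 4 successes in the first 34. With X ~ Binomial(34, 0.08), P(Y ≤ 34) = 1 − P(X ≤ 3).
  k=0: C(34,0)·0.08^0·0.92^34 = 0.05872
  k=1: C(34,1)·0.08^1·0.92^33 = 0.17361
  k=2: C(34,2)·0.08^2·0.92^32 = 0.24909
  k=3: C(34,3)·0.08^3·0.92^31 = 0.23104
1 − 0.71245 = 0.28755

0.288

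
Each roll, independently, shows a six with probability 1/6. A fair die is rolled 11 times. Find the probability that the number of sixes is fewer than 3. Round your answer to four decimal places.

0.7268

X ~ Binomial(11, 0.166667); P(X ≤ 2) = Σ C(11,k) p^k (1−p)^(11−k) over k:
  k=0: C(11,0)·0.166667^0·0.833333^11 = 0.134588
  k=1: C(11,1)·0.166667^1·0.833333^10 = 0.296094
  k=2: C(11,2)·0.166667^2·0.833333^9 = 0.296094
Total = 0.726775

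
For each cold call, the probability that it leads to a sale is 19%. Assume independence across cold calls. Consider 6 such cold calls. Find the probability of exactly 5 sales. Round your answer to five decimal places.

X ~ Binomial(n=6, p=0.19).
P(X=5) = C(6,5) · p^5 · (1−p)^1
= 6 · 0.00024761 · 0.81 = 0.0012034

0.00120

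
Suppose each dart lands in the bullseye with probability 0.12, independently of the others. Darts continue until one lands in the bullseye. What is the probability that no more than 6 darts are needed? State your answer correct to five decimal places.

0.53560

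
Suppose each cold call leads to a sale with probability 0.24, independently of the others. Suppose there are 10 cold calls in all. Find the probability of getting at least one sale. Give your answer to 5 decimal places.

0.93571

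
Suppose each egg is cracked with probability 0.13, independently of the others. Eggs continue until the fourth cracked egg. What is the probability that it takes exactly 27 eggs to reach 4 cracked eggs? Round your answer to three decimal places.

Y = trial on which the fourth success occurs; negative binomial, r=4, p=0.13.
P(Y=27) = C(26,3) · p^4 · (1−p)^23
= 2600 · 0.00028561 · 0.040639 = 0.03018

0.030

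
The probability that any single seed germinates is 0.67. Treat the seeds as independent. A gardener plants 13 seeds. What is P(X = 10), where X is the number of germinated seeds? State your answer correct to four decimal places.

X ~ Binomial(n=13, p=0.67).
P(X=10) = C(13,10) · p^10 · (1−p)^3
= 286 · 0.018228 · 0.035937 = 0.187351

0.1874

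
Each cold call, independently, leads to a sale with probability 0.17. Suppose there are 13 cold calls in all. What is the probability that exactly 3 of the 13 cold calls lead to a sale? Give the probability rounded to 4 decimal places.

0.2180

X ~ Binomial(n=13, p=0.17).
P(X=3) = C(13,3) · p^3 · (1−p)^10
= 286 · 0.004913 · 0.15516 = 0.218019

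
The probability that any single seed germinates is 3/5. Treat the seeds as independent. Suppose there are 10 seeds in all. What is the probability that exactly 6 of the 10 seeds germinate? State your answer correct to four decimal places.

0.2508

X ~ Binomial(n=10, p=0.60).
P(X=6) = C(10,6) · p^6 · (1−p)^4
= 210 · 0.046656 · 0.0256 = 0.250823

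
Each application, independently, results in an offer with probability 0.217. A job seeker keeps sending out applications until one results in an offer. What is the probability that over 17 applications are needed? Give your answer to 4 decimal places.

Y = number of applications to the first success; geometric, p = 0.217.
P(Y > 17) = P(first 17 all fail) = (1−p)^17 = 0.015630

0.0156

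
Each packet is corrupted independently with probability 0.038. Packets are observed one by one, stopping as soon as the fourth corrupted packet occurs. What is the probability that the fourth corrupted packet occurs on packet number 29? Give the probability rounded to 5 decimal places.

0.00259

Y = trial on which the fourth success occurs; negative binomial, r=4, p=0.038.
P(Y=29) = C(28,3) · p^4 · (1−p)^25
= 3276 · 2.0851e-06 · 0.37964 = 0.0025933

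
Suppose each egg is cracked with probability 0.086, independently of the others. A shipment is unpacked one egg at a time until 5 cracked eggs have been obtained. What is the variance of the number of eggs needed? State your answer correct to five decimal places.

Y = total eggs until the fifth success; negative binomial with r=5, p=0.086.
Var(Y) = r(1−p)/p² = 5·0.914 / 0.086² = 617.9015684

617.90157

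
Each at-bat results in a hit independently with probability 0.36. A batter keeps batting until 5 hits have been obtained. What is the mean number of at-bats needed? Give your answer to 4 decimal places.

13.8889

Y = total at-bats until the fifth success; negative binomial with r=5, p=0.36.
E[Y] = r / p = 5 / 0.36 = 13.888889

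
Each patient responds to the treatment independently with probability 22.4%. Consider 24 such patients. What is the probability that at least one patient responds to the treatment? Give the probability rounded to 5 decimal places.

P(at least one) = 1 − P(none) = 1 − (1 − 0.224)^24
= 1 − 0.0022734 = 0.9977266

0.99773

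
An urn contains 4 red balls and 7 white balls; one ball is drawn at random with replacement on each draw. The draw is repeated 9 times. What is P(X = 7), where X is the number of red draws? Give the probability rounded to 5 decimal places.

X ~ Binomial(n=9, p=0.363636).
P(X=7) = C(9,7) · p^7 · (1−p)^2
= 36 · 0.00084076 · 0.40496 = 0.0122570

0.01226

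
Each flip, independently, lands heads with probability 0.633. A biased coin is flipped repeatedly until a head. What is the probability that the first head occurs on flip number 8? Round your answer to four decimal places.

0.0006

Geometric (trials to first success), p = 0.633.
P(Y = 8) = (1−p)^7 · p = 0.00089673 · 0.633 = 0.000568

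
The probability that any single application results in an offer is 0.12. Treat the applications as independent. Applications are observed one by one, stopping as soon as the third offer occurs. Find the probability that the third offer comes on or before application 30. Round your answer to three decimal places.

0.715

Finishing within 30 applications ⇔ at least 3 successes in the first 30. With X ~ Binomial(30, 0.12), P(Y ≤ 30) = 1 − P(X ≤ 2).
  k=0: C(30,0)·0.12^0·0.88^30 = 0.02160
  k=1: C(30,1)·0.12^1·0.88^29 = 0.08837
  k=2: C(30,2)·0.12^2·0.88^28 = 0.17473
1 − 0.28470 = 0.71530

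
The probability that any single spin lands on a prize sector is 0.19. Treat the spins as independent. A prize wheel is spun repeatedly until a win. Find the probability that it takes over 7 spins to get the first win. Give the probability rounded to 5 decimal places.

0.22877

Y = number of spins to the first success; geometric, p = 0.19.
P(Y > 7) = P(first 7 all fail) = (1−p)^7 = 0.2287679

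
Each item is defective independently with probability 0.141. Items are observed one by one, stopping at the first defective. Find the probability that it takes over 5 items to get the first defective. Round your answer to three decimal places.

0.468

Y = number of items to the first success; geometric, p = 0.141.
P(Y > 5) = P(first 5 all fail) = (1−p)^5 = 0.46770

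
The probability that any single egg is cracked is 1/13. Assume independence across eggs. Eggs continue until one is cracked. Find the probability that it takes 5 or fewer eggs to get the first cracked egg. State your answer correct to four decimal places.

0.3298

Y = number of eggs to the first success; geometric, p = 0.076923.
P(Y ≤ 5) = 1 − (1−p)^5 = 1 − 0.670177 = 0.329823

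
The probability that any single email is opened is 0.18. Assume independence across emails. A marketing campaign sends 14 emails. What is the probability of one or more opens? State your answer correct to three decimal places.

P(at least one) = 1 − P(none) = 1 − (1 − 0.18)^14
= 1 − 0.06214 = 0.93786

0.938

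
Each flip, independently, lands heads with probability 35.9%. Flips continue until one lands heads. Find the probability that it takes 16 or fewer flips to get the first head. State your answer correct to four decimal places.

0.9992

Y = number of flips to the first success; geometric, p = 0.359.
P(Y ≤ 16) = 1 − (1−p)^16 = 1 − 0.000812 = 0.999188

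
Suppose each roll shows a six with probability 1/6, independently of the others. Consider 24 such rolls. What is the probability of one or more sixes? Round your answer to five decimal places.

P(at least one) = 1 − P(none) = 1 − (1 − 0.166667)^24
= 1 − 0.0125791 = 0.9874209

0.98742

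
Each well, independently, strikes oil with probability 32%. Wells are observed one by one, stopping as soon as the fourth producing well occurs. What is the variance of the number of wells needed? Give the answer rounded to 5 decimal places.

26.56250

Y = total wells until the fourth success; negative binomial with r=4, p=0.32.
Var(Y) = r(1−p)/p² = 4·0.68 / 0.32² = 26.5625000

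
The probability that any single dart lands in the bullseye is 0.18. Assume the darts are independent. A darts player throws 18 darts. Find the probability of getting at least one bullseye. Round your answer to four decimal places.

0.9719

P(at least one) = 1 − P(none) = 1 − (1 − 0.18)^18
= 1 − 0.028096 = 0.971904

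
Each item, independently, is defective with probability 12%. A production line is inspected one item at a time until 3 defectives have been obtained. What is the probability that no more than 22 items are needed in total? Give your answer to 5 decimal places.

0.50174

Finishing within 22 items ⇔ at least 3 successes in the first 22. With X ~ Binomial(22, 0.12), P(Y ≤ 22) = 1 − P(X ≤ 2).
  k=0: C(22,0)·0.12^0·0.88^22 = 0.0600646
  k=1: C(22,1)·0.12^1·0.88^21 = 0.1801939
  k=2: C(22,2)·0.12^2·0.88^20 = 0.2580049
1 − 0.4982634 = 0.5017366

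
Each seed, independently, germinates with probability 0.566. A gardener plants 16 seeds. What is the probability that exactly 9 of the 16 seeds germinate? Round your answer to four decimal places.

0.1978

X ~ Binomial(n=16, p=0.566).
P(X=9) = C(16,9) · p^9 · (1−p)^7
= 11440 · 0.0059614 · 0.0029002 = 0.197789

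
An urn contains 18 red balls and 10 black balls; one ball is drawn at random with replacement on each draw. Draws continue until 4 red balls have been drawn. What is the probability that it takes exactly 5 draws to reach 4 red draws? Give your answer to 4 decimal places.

Y = trial on which the fourth success occurs; negative binomial, r=4, p=0.642857.
P(Y=5) = C(4,3) · p^4 · (1−p)^1
= 4 · 0.17079 · 0.35714 = 0.243983

0.2440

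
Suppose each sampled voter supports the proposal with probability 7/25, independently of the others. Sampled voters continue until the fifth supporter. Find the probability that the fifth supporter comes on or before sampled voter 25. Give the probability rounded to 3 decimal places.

Finishing within 25 sampled voters ⇔ at least 5 successes in the first 25. With X ~ Binomial(25, 0.28), P(Y ≤ 25) = 1 − P(X ≤ 4).
  k=0: C(25,0)·0.28^0·0.72^25 = 0.00027
  k=1: C(25,1)·0.28^1·0.72^24 = 0.00264
  k=2: C(25,2)·0.28^2·0.72^23 = 0.01231
  k=3: C(25,3)·0.28^3·0.72^22 = 0.03669
  k=4: C(25,4)·0.28^4·0.72^21 = 0.07847
1 − 0.13037 = 0.86963

0.870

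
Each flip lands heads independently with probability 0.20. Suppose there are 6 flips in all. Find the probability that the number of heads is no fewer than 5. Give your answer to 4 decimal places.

0.0016

X ~ Binomial(6, 0.20); P(X ≥ 5) = Σ C(6,k) p^k (1−p)^(6−k) over k:
  k=5: C(6,5)·0.20^5·0.80^1 = 0.001536
  k=6: C(6,6)·0.20^6·0.80^0 = 0.000064
Total = 0.001600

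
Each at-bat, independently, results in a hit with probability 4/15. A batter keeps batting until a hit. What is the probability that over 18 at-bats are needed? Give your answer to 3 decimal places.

Y = number of at-bats to the first success; geometric, p = 0.266667.
P(Y > 18) = P(first 18 all fail) = (1−p)^18 = 0.00376

0.004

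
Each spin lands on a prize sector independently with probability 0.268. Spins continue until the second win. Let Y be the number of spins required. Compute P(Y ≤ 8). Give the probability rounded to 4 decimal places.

0.6761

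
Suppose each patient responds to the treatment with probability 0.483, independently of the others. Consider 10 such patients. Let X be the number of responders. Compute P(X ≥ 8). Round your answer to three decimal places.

0.044

X ~ Binomial(10, 0.483); P(X ≥ 8) = Σ C(10,k) p^k (1−p)^(10−k) over k:
  k=8: C(10,8)·0.483^8·0.517^2 = 0.03563
  k=9: C(10,9)·0.483^9·0.517^1 = 0.00740
  k=10: C(10,10)·0.483^10·0.517^0 = 0.00069
Total = 0.04371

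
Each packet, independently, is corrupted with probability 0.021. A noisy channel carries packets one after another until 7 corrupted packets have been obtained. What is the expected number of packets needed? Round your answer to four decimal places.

Y = total packets until the seventh success; negative binomial with r=7, p=0.021.
E[Y] = r / p = 7 / 0.021 = 333.333333

333.3333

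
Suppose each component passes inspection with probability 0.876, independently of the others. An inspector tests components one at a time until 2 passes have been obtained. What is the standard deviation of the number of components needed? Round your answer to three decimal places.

0.568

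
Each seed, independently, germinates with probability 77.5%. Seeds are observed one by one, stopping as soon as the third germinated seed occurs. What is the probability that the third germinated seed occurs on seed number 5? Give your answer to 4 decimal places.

0.1414

Y = trial on which the third success occurs; negative binomial, r=3, p=0.775.
P(Y=5) = C(4,2) · p^3 · (1−p)^2
= 6 · 0.46548 · 0.050625 = 0.141391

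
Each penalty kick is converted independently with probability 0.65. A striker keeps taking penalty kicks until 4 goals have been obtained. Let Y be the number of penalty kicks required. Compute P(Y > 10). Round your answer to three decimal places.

Needing more than 10 penalty kicks ⇔ fewer than 4 successes in the first 10. With X ~ Binomial(10, 0.65), P(Y > 10) = P(X ≤ 3).
  k=0: C(10,0)·0.65^0·0.35^10 = 0.00003
  k=1: C(10,1)·0.65^1·0.35^9 = 0.00051
  k=2: C(10,2)·0.65^2·0.35^8 = 0.00428
  k=3: C(10,3)·0.65^3·0.35^7 = 0.02120
P(X ≤ 3) = 0.02602

0.026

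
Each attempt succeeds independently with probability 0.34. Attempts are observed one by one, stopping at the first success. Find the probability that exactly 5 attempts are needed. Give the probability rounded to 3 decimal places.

Geometric (trials to first success), p = 0.34.
P(Y = 5) = (1−p)^4 · p = 0.18975 · 0.34 = 0.06451

0.065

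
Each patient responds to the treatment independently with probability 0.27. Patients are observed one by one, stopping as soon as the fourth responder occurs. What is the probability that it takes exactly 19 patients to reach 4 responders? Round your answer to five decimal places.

0.03864

Y = trial on which the fourth success occurs; negative binomial, r=4, p=0.27.
P(Y=19) = C(18,3) · p^4 · (1−p)^15
= 816 · 0.0053144 · 0.0089093 = 0.0386356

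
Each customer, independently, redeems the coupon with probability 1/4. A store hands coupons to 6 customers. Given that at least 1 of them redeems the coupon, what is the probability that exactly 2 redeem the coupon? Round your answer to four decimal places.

0.3609

X ~ Binomial(6, 0.25). Want P(X=2 | X≥1) = P(X=2) / P(X≥1).
P(X=2) = C(6,2)·0.25^2·0.75^4 = 0.296631
P(X≥1) = 1 − 0.177979 = 0.822021
Ratio = 0.296631 / 0.822021 = 0.360855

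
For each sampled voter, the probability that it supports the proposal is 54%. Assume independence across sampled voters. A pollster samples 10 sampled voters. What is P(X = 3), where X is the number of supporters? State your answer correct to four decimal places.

X ~ Binomial(n=10, p=0.54).
P(X=3) = C(10,3) · p^3 · (1−p)^7
= 120 · 0.15746 · 0.0043582 = 0.082351

0.0824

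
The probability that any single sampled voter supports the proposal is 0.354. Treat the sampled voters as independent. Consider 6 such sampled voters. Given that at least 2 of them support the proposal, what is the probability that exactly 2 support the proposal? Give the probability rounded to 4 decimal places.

X ~ Binomial(6, 0.354). Want P(X=2 | X≥2) = P(X=2) / P(X≥2).
P(X=2) = C(6,2)·0.354^2·0.646^4 = 0.327362
P(X≥2) = 1 − 0.072677 − 0.238956 = 0.688368
Ratio = 0.327362 / 0.688368 = 0.475562

0.4756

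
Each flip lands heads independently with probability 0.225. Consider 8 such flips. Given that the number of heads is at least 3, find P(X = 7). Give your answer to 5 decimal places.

X ~ Binomial(8, 0.225). Want P(X=7 | X≥3) = P(X=7) / P(X≥3).
P(X=7) = C(8,7)·0.225^7·0.775^1 = 0.0001810
P(X≥3) = 1 − 0.1301408 − 0.3022626 − 0.3071378 = 0.2604587
Ratio = 0.0001810 / 0.2604587 = 0.0006949

0.00069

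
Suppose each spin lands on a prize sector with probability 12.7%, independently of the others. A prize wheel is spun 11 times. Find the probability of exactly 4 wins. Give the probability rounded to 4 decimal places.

X ~ Binomial(n=11, p=0.127).
P(X=4) = C(11,4) · p^4 · (1−p)^7
= 330 · 0.00026014 · 0.38646 = 0.033176

0.0332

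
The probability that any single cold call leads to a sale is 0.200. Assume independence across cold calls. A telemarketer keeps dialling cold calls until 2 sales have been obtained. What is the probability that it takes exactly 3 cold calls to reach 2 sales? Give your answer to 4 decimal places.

0.0640

Y = trial on which the second success occurs; negative binomial, r=2, p=0.20.
P(Y=3) = C(2,1) · p^2 · (1−p)^1
= 2 · 0.04 · 0.8 = 0.064000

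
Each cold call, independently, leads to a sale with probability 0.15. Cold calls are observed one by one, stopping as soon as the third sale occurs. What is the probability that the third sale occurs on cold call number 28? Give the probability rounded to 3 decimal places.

0.020

Y = trial on which the third success occurs; negative binomial, r=3, p=0.15.
P(Y=28) = C(27,2) · p^3 · (1−p)^25
= 351 · 0.003375 · 0.017198 = 0.02037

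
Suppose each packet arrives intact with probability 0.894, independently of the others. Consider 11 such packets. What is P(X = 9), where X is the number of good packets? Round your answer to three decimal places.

0.225

X ~ Binomial(n=11, p=0.894).
P(X=9) = C(11,9) · p^9 · (1−p)^2
= 55 · 0.36479 · 0.011236 = 0.22543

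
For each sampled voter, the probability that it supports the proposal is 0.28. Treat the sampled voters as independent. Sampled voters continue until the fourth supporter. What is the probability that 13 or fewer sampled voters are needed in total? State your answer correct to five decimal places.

0.51548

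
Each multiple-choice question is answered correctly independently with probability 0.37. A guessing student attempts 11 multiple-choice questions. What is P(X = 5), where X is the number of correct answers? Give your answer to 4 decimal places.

0.2003

X ~ Binomial(n=11, p=0.37).
P(X=5) = C(11,5) · p^5 · (1−p)^6
= 462 · 0.0069344 · 0.062524 = 0.200306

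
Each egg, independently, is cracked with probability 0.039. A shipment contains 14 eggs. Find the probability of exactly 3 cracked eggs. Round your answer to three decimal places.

0.014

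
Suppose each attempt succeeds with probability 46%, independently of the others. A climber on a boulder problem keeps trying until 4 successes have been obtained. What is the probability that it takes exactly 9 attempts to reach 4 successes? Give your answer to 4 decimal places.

0.1151

Y = trial on which the fourth success occurs; negative binomial, r=4, p=0.46.
P(Y=9) = C(8,3) · p^4 · (1−p)^5
= 56 · 0.044775 · 0.045917 = 0.115130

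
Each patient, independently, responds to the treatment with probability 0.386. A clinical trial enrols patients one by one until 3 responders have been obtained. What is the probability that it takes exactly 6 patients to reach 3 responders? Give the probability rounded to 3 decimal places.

0.133

Y = trial on which the third success occurs; negative binomial, r=3, p=0.386.
P(Y=6) = C(5,2) · p^3 · (1−p)^3
= 10 · 0.057512 · 0.23148 = 0.13313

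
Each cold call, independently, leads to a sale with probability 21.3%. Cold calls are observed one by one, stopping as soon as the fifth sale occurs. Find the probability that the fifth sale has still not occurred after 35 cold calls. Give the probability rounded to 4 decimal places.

0.1063

Needing more than 35 cold calls ⇔ fewer than 5 successes in the first 35. With X ~ Binomial(35, 0.213), P(Y > 35) = P(X ≤ 4).
  k=0: C(35,0)·0.213^0·0.787^35 = 0.000229
  k=1: C(35,1)·0.213^1·0.787^34 = 0.002166
  k=2: C(35,2)·0.213^2·0.787^33 = 0.009964
  k=3: C(35,3)·0.213^3·0.787^32 = 0.029665
  k=4: C(35,4)·0.213^4·0.787^31 = 0.064230
P(X ≤ 4) = 0.106253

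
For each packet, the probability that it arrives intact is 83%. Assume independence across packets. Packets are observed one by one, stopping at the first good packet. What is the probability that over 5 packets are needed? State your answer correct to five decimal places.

0.00014

Y = number of packets to the first success; geometric, p = 0.83.
P(Y > 5) = P(first 5 all fail) = (1−p)^5 = 0.0001420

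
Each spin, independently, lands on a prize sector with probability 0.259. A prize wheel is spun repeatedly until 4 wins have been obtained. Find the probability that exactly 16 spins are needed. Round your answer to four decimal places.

Y = trial on which the fourth success occurs; negative binomial, r=4, p=0.259.
P(Y=16) = C(15,3) · p^4 · (1−p)^12
= 455 · 0.0044999 · 0.027404 = 0.056109

0.0561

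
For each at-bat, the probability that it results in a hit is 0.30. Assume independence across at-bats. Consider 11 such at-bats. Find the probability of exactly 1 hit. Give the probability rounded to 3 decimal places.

X ~ Binomial(n=11, p=0.30).
P(X=1) = C(11,1) · p^1 · (1−p)^10
= 11 · 0.3 · 0.028248 = 0.09322

0.093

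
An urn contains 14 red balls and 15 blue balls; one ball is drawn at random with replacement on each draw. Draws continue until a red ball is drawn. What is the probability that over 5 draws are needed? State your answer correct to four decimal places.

Y = number of draws to the first success; geometric, p = 0.482759.
P(Y > 5) = P(first 5 all fail) = (1−p)^5 = 0.037023

0.0370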